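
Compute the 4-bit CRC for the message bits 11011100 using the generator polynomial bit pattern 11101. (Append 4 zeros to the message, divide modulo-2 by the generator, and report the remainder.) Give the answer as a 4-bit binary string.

Append 4 zeros: 110111000000. Divide by 11101 (XOR where the leading bit is 1):
  pos 0: 11011 XOR 11101 = 00110
  pos 2: 11010 XOR 11101 = 00111
  pos 4: 11100 XOR 11101 = 00001
Remainder (last 4 bits) = 1000. This is the CRC / FCS.

1000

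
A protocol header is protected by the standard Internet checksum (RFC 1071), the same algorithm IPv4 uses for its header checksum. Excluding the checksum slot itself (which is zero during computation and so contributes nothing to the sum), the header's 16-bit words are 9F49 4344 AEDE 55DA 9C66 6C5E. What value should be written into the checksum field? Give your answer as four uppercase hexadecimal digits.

0FF4

One's-complement addition (fold any carry out of bit 15 back into bit 0):
  0x9F49 + 0x4344 = 0x0E28D
  0xE28D + 0xAEDE = 0x1916B → wrap carry → 0x916C
  0x916C + 0x55DA = 0x0E746
  0xE746 + 0x9C66 = 0x183AC → wrap carry → 0x83AD
  0x83AD + 0x6C5E = 0x0F00B
One's-complement sum = 0xF00B.
Checksum = ~0xF00B & 0xFFFF = 0x0FF4.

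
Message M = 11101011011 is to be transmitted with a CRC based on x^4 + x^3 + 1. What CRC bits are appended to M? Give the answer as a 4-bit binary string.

1000

Append 4 zeros: 111010110110000. Divide by 11001 (XOR where the leading bit is 1):
  pos 0: 11101 XOR 11001 = 00100
  pos 2: 10001 XOR 11001 = 01000
  pos 3: 10001 XOR 11001 = 01000
  pos 4: 10000 XOR 11001 = 01001
  pos 5: 10011 XOR 11001 = 01010
  pos 6: 10101 XOR 11001 = 01100
  pos 7: 11000 XOR 11001 = 00001
Remainder (last 4 bits) = 1000. This is the CRC / FCS.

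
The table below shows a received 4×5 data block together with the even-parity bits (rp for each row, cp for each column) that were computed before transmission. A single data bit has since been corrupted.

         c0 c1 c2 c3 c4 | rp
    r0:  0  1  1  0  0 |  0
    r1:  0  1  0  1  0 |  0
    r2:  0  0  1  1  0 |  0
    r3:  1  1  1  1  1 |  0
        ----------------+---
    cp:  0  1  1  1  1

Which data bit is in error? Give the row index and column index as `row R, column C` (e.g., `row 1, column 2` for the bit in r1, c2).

Recompute each row's even parity and compare to rp:
  r0: data parity 0, sent rp 0 → ok
  r1: data parity 0, sent rp 0 → ok
  r2: data parity 0, sent rp 0 → ok
  r3: data parity 1, sent rp 0 → mismatch
Recompute each column's even parity and compare to cp:
  c0: data parity 1, sent cp 0 → mismatch
  c1: data parity 1, sent cp 1 → ok
  c2: data parity 1, sent cp 1 → ok
  c3: data parity 1, sent cp 1 → ok
  c4: data parity 1, sent cp 1 → ok
Exactly one row (r3) and one column (c0) fail → the flipped bit is at their intersection.

row 3, column 0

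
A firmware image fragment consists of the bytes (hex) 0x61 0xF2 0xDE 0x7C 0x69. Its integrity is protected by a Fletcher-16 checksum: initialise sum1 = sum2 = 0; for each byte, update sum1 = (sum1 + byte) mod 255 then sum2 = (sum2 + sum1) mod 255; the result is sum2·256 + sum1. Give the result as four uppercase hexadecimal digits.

Running sums (mod 255):
  after byte 0 (0x61): sum1=97, sum2=97
  after byte 1 (0xF2): sum1=84, sum2=181
  after byte 2 (0xDE): sum1=51, sum2=232
  after byte 3 (0x7C): sum1=175, sum2=152
  after byte 4 (0x69): sum1=25, sum2=177
Checksum = sum2·256 + sum1 = 177·256 + 25 = 45337 = 0xB119.

B119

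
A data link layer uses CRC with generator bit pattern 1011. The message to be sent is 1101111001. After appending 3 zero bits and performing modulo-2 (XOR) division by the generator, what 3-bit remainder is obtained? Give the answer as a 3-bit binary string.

000

Append 3 zeros: 1101111001000. Divide by 1011 (XOR where the leading bit is 1):
  pos 0: 1101 XOR 1011 = 0110
  pos 1: 1101 XOR 1011 = 0110
  pos 2: 1101 XOR 1011 = 0110
  pos 3: 1101 XOR 1011 = 0110
  pos 4: 1100 XOR 1011 = 0111
  pos 5: 1110 XOR 1011 = 0101
  pos 6: 1011 XOR 1011 = 0000
Remainder (last 3 bits) = 000. This is the CRC / FCS.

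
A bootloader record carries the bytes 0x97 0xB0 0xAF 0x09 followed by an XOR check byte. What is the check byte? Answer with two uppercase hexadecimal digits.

XOR the bytes together:
  start with 0x97
  0x97 ⊕ 0xB0 = 0x27
  0x27 ⊕ 0xAF = 0x88
  0x88 ⊕ 0x09 = 0x81

81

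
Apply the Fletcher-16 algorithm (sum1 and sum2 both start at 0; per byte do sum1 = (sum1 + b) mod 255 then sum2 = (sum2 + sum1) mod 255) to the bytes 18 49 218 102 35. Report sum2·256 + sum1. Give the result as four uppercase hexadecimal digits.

9FA7

Running sums (mod 255):
  after byte 0 (18): sum1=18, sum2=18
  after byte 1 (49): sum1=67, sum2=85
  after byte 2 (218): sum1=30, sum2=115
  after byte 3 (102): sum1=132, sum2=247
  after byte 4 (35): sum1=167, sum2=159
Checksum = sum2·256 + sum1 = 159·256 + 167 = 40871 = 0x9FA7.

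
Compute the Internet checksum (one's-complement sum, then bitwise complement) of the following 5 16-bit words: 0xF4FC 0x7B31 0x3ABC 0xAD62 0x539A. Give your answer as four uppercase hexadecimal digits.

5418

One's-complement addition (fold any carry out of bit 15 back into bit 0):
  0xF4FC + 0x7B31 = 0x1702D → wrap carry → 0x702E
  0x702E + 0x3ABC = 0x0AAEA
  0xAAEA + 0xAD62 = 0x1584C → wrap carry → 0x584D
  0x584D + 0x539A = 0x0ABE7
One's-complement sum = 0xABE7.
Checksum = ~0xABE7 & 0xFFFF = 0x5418.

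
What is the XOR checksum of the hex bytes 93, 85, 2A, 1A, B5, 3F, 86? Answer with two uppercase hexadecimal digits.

2A

XOR the bytes together:
  start with 0x93
  0x93 ⊕ 0x85 = 0x16
  0x16 ⊕ 0x2A = 0x3C
  0x3C ⊕ 0x1A = 0x26
  0x26 ⊕ 0xB5 = 0x93
  0x93 ⊕ 0x3F = 0xAC
  0xAC ⊕ 0x86 = 0x2A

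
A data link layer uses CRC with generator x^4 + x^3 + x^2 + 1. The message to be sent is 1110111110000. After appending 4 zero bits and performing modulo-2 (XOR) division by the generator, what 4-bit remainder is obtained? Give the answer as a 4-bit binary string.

Append 4 zeros: 11101111100000000. Divide by 11101 (XOR where the leading bit is 1):
  pos 0: 11101 XOR 11101 = 00000
  pos 5: 11110 XOR 11101 = 00011
  pos 8: 11000 XOR 11101 = 00101
  pos 10: 10100 XOR 11101 = 01001
  pos 11: 10010 XOR 11101 = 01111
  pos 12: 11110 XOR 11101 = 00011
Remainder (last 4 bits) = 0011. This is the CRC / FCS.

0011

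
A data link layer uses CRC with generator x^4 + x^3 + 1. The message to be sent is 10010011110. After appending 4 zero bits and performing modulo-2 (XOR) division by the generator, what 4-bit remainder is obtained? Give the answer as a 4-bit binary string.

Append 4 zeros: 100100111100000. Divide by 11001 (XOR where the leading bit is 1):
  pos 0: 10010 XOR 11001 = 01011
  pos 1: 10110 XOR 11001 = 01111
  pos 2: 11111 XOR 11001 = 00110
  pos 4: 11011 XOR 11001 = 00010
  pos 7: 10100 XOR 11001 = 01101
  pos 8: 11010 XOR 11001 = 00011
Remainder (last 4 bits) = 1100. This is the CRC / FCS.

1100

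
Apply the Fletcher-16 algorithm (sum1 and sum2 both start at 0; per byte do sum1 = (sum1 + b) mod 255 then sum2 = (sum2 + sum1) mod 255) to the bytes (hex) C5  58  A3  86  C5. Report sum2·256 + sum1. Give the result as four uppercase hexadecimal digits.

Running sums (mod 255):
  after byte 0 (C5): sum1=197, sum2=197
  after byte 1 (58): sum1=30, sum2=227
  after byte 2 (A3): sum1=193, sum2=165
  after byte 3 (86): sum1=72, sum2=237
  after byte 4 (C5): sum1=14, sum2=251
Checksum = sum2·256 + sum1 = 251·256 + 14 = 64270 = 0xFB0E.

FB0E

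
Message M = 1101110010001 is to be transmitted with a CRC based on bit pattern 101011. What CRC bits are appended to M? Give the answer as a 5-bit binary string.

Append 5 zeros: 110111001000100000. Divide by 101011 (XOR where the leading bit is 1):
  pos 0: 110111 XOR 101011 = 011100
  pos 1: 111000 XOR 101011 = 010011
  pos 2: 100110 XOR 101011 = 001101
  pos 4: 110110 XOR 101011 = 011101
  pos 5: 111010 XOR 101011 = 010001
  pos 6: 100010 XOR 101011 = 001001
  pos 8: 100110 XOR 101011 = 001101
  pos 10: 110100 XOR 101011 = 011111
  pos 11: 111110 XOR 101011 = 010101
  pos 12: 101010 XOR 101011 = 000001
Remainder (last 5 bits) = 00001. This is the CRC / FCS.

00001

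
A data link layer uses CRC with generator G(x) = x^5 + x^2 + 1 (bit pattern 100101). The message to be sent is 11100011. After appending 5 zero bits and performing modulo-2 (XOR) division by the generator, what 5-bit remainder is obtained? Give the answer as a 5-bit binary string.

Append 5 zeros: 1110001100000. Divide by 100101 (XOR where the leading bit is 1):
  pos 0: 111000 XOR 100101 = 011101
  pos 1: 111011 XOR 100101 = 011110
  pos 2: 111101 XOR 100101 = 011000
  pos 3: 110000 XOR 100101 = 010101
  pos 4: 101010 XOR 100101 = 001111
  pos 6: 111100 XOR 100101 = 011001
  pos 7: 110010 XOR 100101 = 010111
Remainder (last 5 bits) = 10111. This is the CRC / FCS.

10111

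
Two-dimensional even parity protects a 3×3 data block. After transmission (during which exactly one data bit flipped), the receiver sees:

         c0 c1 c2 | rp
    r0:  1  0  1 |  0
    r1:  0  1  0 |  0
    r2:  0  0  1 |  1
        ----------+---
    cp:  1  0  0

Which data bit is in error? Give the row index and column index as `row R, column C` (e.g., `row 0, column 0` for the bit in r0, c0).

row 1, column 1

Recompute each row's even parity and compare to rp:
  r0: data parity 0, sent rp 0 → ok
  r1: data parity 1, sent rp 0 → mismatch
  r2: data parity 1, sent rp 1 → ok
Recompute each column's even parity and compare to cp:
  c0: data parity 1, sent cp 1 → ok
  c1: data parity 1, sent cp 0 → mismatch
  c2: data parity 0, sent cp 0 → ok
Exactly one row (r1) and one column (c1) fail → the flipped bit is at their intersection.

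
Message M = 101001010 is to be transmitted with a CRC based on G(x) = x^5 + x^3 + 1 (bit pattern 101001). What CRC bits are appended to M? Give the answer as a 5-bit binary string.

10010

Append 5 zeros: 10100101000000. Divide by 101001 (XOR where the leading bit is 1):
  pos 0: 101001 XOR 101001 = 000000
  pos 7: 100000 XOR 101001 = 001001
Remainder (last 5 bits) = 10010. This is the CRC / FCS.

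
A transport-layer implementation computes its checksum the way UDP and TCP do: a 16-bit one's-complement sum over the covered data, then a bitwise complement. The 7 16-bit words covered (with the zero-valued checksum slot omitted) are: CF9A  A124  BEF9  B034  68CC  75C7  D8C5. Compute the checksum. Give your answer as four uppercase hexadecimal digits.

68B8

One's-complement addition (fold any carry out of bit 15 back into bit 0):
  0xCF9A + 0xA124 = 0x170BE → wrap carry → 0x70BF
  0x70BF + 0xBEF9 = 0x12FB8 → wrap carry → 0x2FB9
  0x2FB9 + 0xB034 = 0x0DFED
  0xDFED + 0x68CC = 0x148B9 → wrap carry → 0x48BA
  0x48BA + 0x75C7 = 0x0BE81
  0xBE81 + 0xD8C5 = 0x19746 → wrap carry → 0x9747
One's-complement sum = 0x9747.
Checksum = ~0x9747 & 0xFFFF = 0x68B8.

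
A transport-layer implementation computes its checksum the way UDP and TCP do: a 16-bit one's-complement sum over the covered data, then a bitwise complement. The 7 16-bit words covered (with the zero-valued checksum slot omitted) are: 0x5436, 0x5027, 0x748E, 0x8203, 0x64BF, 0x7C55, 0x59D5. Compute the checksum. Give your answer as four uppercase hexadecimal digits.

One's-complement addition (fold any carry out of bit 15 back into bit 0):
  0x5436 + 0x5027 = 0x0A45D
  0xA45D + 0x748E = 0x118EB → wrap carry → 0x18EC
  0x18EC + 0x8203 = 0x09AEF
  0x9AEF + 0x64BF = 0x0FFAE
  0xFFAE + 0x7C55 = 0x17C03 → wrap carry → 0x7C04
  0x7C04 + 0x59D5 = 0x0D5D9
One's-complement sum = 0xD5D9.
Checksum = ~0xD5D9 & 0xFFFF = 0x2A26.

2A26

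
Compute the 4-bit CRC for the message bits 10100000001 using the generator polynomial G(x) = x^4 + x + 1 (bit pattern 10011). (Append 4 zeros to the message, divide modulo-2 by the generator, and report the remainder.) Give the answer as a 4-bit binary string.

Append 4 zeros: 101000000010000. Divide by 10011 (XOR where the leading bit is 1):
  pos 0: 10100 XOR 10011 = 00111
  pos 2: 11100 XOR 10011 = 01111
  pos 3: 11110 XOR 10011 = 01101
  pos 4: 11010 XOR 10011 = 01001
  pos 5: 10010 XOR 10011 = 00001
  pos 9: 11000 XOR 10011 = 01011
  pos 10: 10110 XOR 10011 = 00101
Remainder (last 4 bits) = 0101. This is the CRC / FCS.

0101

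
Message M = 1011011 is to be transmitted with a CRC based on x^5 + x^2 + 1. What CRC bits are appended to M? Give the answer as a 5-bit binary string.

11111

Append 5 zeros: 101101100000. Divide by 100101 (XOR where the leading bit is 1):
  pos 0: 101101 XOR 100101 = 001000
  pos 2: 100010 XOR 100101 = 000111
  pos 5: 111000 XOR 100101 = 011101
  pos 6: 111010 XOR 100101 = 011111
Remainder (last 5 bits) = 11111. This is the CRC / FCS.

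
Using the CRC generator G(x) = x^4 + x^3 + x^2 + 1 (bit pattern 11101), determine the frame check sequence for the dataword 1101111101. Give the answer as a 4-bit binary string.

0101

Append 4 zeros: 11011111010000. Divide by 11101 (XOR where the leading bit is 1):
  pos 0: 11011 XOR 11101 = 00110
  pos 2: 11011 XOR 11101 = 00110
  pos 4: 11010 XOR 11101 = 00111
  pos 6: 11110 XOR 11101 = 00011
  pos 9: 11000 XOR 11101 = 00101
Remainder (last 4 bits) = 0101. This is the CRC / FCS.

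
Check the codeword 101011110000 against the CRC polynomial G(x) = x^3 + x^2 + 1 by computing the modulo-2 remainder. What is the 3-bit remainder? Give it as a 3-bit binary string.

000

Modulo-2 division of 101011110000 by 1101:
  pos 0: 1010 XOR 1101 = 0111
  pos 1: 1111 XOR 1101 = 0010
  pos 3: 1011 XOR 1101 = 0110
  pos 4: 1101 XOR 1101 = 0000
Remainder = 000 (zero — the frame passes the CRC check).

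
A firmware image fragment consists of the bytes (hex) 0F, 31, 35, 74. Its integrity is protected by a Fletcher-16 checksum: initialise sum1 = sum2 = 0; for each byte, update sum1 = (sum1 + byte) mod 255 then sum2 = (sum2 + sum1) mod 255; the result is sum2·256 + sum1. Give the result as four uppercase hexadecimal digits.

Running sums (mod 255):
  after byte 0 (0F): sum1=15, sum2=15
  after byte 1 (31): sum1=64, sum2=79
  after byte 2 (35): sum1=117, sum2=196
  after byte 3 (74): sum1=233, sum2=174
Checksum = sum2·256 + sum1 = 174·256 + 233 = 44777 = 0xAEE9.

AEE9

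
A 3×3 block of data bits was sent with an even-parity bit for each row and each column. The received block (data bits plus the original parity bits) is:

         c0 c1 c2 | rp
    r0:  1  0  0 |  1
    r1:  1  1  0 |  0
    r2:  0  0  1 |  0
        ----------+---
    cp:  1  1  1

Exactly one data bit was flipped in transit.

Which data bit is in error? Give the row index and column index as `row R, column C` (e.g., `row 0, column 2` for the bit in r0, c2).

Recompute each row's even parity and compare to rp:
  r0: data parity 1, sent rp 1 → ok
  r1: data parity 0, sent rp 0 → ok
  r2: data parity 1, sent rp 0 → mismatch
Recompute each column's even parity and compare to cp:
  c0: data parity 0, sent cp 1 → mismatch
  c1: data parity 1, sent cp 1 → ok
  c2: data parity 1, sent cp 1 → ok
Exactly one row (r2) and one column (c0) fail → the flipped bit is at their intersection.

row 2, column 0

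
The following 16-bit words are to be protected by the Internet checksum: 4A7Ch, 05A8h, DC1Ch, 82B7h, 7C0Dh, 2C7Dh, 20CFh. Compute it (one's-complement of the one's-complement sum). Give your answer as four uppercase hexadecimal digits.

87AD

One's-complement addition (fold any carry out of bit 15 back into bit 0):
  0x4A7C + 0x05A8 = 0x05024
  0x5024 + 0xDC1C = 0x12C40 → wrap carry → 0x2C41
  0x2C41 + 0x82B7 = 0x0AEF8
  0xAEF8 + 0x7C0D = 0x12B05 → wrap carry → 0x2B06
  0x2B06 + 0x2C7D = 0x05783
  0x5783 + 0x20CF = 0x07852
One's-complement sum = 0x7852.
Checksum = ~0x7852 & 0xFFFF = 0x87AD.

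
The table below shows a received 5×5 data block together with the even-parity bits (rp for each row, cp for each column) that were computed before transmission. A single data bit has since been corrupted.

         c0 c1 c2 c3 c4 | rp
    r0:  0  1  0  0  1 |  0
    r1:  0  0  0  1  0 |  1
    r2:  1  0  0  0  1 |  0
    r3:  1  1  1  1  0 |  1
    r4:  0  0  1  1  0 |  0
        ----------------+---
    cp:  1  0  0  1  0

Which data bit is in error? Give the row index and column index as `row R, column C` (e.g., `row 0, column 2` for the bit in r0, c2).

row 3, column 0

Recompute each row's even parity and compare to rp:
  r0: data parity 0, sent rp 0 → ok
  r1: data parity 1, sent rp 1 → ok
  r2: data parity 0, sent rp 0 → ok
  r3: data parity 0, sent rp 1 → mismatch
  r4: data parity 0, sent rp 0 → ok
Recompute each column's even parity and compare to cp:
  c0: data parity 0, sent cp 1 → mismatch
  c1: data parity 0, sent cp 0 → ok
  c2: data parity 0, sent cp 0 → ok
  c3: data parity 1, sent cp 1 → ok
  c4: data parity 0, sent cp 0 → ok
Exactly one row (r3) and one column (c0) fail → the flipped bit is at their intersection.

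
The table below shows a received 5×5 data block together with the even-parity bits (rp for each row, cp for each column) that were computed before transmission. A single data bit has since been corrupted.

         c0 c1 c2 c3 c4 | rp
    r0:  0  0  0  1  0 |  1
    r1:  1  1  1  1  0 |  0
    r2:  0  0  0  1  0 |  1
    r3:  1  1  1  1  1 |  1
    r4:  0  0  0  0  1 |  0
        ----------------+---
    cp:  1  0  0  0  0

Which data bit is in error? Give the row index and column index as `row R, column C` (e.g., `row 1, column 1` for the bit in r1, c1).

Recompute each row's even parity and compare to rp:
  r0: data parity 1, sent rp 1 → ok
  r1: data parity 0, sent rp 0 → ok
  r2: data parity 1, sent rp 1 → ok
  r3: data parity 1, sent rp 1 → ok
  r4: data parity 1, sent rp 0 → mismatch
Recompute each column's even parity and compare to cp:
  c0: data parity 0, sent cp 1 → mismatch
  c1: data parity 0, sent cp 0 → ok
  c2: data parity 0, sent cp 0 → ok
  c3: data parity 0, sent cp 0 → ok
  c4: data parity 0, sent cp 0 → ok
Exactly one row (r4) and one column (c0) fail → the flipped bit is at their intersection.

row 4, column 0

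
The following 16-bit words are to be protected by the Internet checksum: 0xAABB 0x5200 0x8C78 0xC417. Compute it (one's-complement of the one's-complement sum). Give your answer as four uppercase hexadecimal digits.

B2B3

One's-complement addition (fold any carry out of bit 15 back into bit 0):
  0xAABB + 0x5200 = 0x0FCBB
  0xFCBB + 0x8C78 = 0x18933 → wrap carry → 0x8934
  0x8934 + 0xC417 = 0x14D4B → wrap carry → 0x4D4C
One's-complement sum = 0x4D4C.
Checksum = ~0x4D4C & 0xFFFF = 0xB2B3.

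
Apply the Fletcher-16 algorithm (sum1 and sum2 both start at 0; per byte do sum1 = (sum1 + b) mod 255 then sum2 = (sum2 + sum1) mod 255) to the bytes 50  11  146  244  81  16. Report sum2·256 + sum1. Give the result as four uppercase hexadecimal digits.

4026

Running sums (mod 255):
  after byte 0 (50): sum1=50, sum2=50
  after byte 1 (11): sum1=61, sum2=111
  after byte 2 (146): sum1=207, sum2=63
  after byte 3 (244): sum1=196, sum2=4
  after byte 4 (81): sum1=22, sum2=26
  after byte 5 (16): sum1=38, sum2=64
Checksum = sum2·256 + sum1 = 64·256 + 38 = 16422 = 0x4026.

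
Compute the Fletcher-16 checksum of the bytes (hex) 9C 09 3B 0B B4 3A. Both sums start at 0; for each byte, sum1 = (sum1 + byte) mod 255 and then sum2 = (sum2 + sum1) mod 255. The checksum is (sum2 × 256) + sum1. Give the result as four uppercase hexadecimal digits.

Running sums (mod 255):
  after byte 0 (9C): sum1=156, sum2=156
  after byte 1 (09): sum1=165, sum2=66
  after byte 2 (3B): sum1=224, sum2=35
  after byte 3 (0B): sum1=235, sum2=15
  after byte 4 (B4): sum1=160, sum2=175
  after byte 5 (3A): sum1=218, sum2=138
Checksum = sum2·256 + sum1 = 138·256 + 218 = 35546 = 0x8ADA.

8ADA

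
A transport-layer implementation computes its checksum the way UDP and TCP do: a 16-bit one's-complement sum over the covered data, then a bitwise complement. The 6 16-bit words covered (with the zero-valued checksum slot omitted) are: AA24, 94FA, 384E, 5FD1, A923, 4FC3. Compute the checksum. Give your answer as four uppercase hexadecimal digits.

2FDA

One's-complement addition (fold any carry out of bit 15 back into bit 0):
  0xAA24 + 0x94FA = 0x13F1E → wrap carry → 0x3F1F
  0x3F1F + 0x384E = 0x0776D
  0x776D + 0x5FD1 = 0x0D73E
  0xD73E + 0xA923 = 0x18061 → wrap carry → 0x8062
  0x8062 + 0x4FC3 = 0x0D025
One's-complement sum = 0xD025.
Checksum = ~0xD025 & 0xFFFF = 0x2FDA.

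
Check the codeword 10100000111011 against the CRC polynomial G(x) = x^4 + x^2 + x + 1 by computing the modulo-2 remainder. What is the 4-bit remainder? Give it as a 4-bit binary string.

1110

Modulo-2 division of 10100000111011 by 10111:
  pos 0: 10100 XOR 10111 = 00011
  pos 3: 11000 XOR 10111 = 01111
  pos 4: 11111 XOR 10111 = 01000
  pos 5: 10001 XOR 10111 = 00110
  pos 7: 11010 XOR 10111 = 01101
  pos 8: 11011 XOR 10111 = 01100
  pos 9: 11001 XOR 10111 = 01110
Remainder = 1110 (nonzero — an error is detected).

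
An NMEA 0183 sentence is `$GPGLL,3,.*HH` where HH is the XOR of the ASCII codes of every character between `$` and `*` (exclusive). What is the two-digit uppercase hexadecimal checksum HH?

4D

XOR the ASCII codes of the payload characters:
  'G' = 0x47 → acc = 0x47
  'P' = 0x50 → acc = 0x17
  'G' = 0x47 → acc = 0x50
  'L' = 0x4C → acc = 0x1C
  'L' = 0x4C → acc = 0x50
  ',' = 0x2C → acc = 0x7C
  '3' = 0x33 → acc = 0x4F
  ',' = 0x2C → acc = 0x63
  '.' = 0x2E → acc = 0x4D
Checksum = 0x4D.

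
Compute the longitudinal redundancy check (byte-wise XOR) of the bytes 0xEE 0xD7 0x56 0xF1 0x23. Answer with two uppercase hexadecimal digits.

XOR the bytes together:
  start with 0xEE
  0xEE ⊕ 0xD7 = 0x39
  0x39 ⊕ 0x56 = 0x6F
  0x6F ⊕ 0xF1 = 0x9E
  0x9E ⊕ 0x23 = 0xBD

BD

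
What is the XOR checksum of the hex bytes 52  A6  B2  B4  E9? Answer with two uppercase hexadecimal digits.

1B

XOR the bytes together:
  start with 0x52
  0x52 ⊕ 0xA6 = 0xF4
  0xF4 ⊕ 0xB2 = 0x46
  0x46 ⊕ 0xB4 = 0xF2
  0xF2 ⊕ 0xE9 = 0x1B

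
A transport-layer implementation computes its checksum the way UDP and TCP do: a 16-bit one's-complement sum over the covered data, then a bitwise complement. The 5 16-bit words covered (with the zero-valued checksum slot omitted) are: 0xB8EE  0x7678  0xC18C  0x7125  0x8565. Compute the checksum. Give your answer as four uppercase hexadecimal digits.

1881

One's-complement addition (fold any carry out of bit 15 back into bit 0):
  0xB8EE + 0x7678 = 0x12F66 → wrap carry → 0x2F67
  0x2F67 + 0xC18C = 0x0F0F3
  0xF0F3 + 0x7125 = 0x16218 → wrap carry → 0x6219
  0x6219 + 0x8565 = 0x0E77E
One's-complement sum = 0xE77E.
Checksum = ~0xE77E & 0xFFFF = 0x1881.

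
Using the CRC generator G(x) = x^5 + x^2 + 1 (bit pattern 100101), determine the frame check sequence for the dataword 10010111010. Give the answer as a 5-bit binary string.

Append 5 zeros: 1001011101000000. Divide by 100101 (XOR where the leading bit is 1):
  pos 0: 100101 XOR 100101 = 000000
  pos 6: 110100 XOR 100101 = 010001
  pos 7: 100010 XOR 100101 = 000111
  pos 10: 111000 XOR 100101 = 011101
Remainder (last 5 bits) = 11101. This is the CRC / FCS.

11101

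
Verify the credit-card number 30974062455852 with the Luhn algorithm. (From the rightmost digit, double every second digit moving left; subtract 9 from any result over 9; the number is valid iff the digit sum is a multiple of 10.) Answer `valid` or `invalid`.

From the right, keep odd positions and double even positions (subtract 9 from any doubled value over 9):
  doubled (positions 2,4,...): 1 1 8 3 8 9 6 → sum 36
  kept (positions 1,3,...): 2 8 5 2 0 7 0 → sum 24
Total = 60.
60 mod 10 = 0, so the number is valid.

valid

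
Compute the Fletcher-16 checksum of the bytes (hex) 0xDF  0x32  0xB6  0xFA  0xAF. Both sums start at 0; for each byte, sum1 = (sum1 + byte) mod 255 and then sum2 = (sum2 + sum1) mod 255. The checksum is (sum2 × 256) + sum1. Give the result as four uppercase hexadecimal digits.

Running sums (mod 255):
  after byte 0 (0xDF): sum1=223, sum2=223
  after byte 1 (0x32): sum1=18, sum2=241
  after byte 2 (0xB6): sum1=200, sum2=186
  after byte 3 (0xFA): sum1=195, sum2=126
  after byte 4 (0xAF): sum1=115, sum2=241
Checksum = sum2·256 + sum1 = 241·256 + 115 = 61811 = 0xF173.

F173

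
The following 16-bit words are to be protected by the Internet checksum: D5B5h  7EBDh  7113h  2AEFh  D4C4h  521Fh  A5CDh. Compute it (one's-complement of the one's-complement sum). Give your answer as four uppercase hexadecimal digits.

One's-complement addition (fold any carry out of bit 15 back into bit 0):
  0xD5B5 + 0x7EBD = 0x15472 → wrap carry → 0x5473
  0x5473 + 0x7113 = 0x0C586
  0xC586 + 0x2AEF = 0x0F075
  0xF075 + 0xD4C4 = 0x1C539 → wrap carry → 0xC53A
  0xC53A + 0x521F = 0x11759 → wrap carry → 0x175A
  0x175A + 0xA5CD = 0x0BD27
One's-complement sum = 0xBD27.
Checksum = ~0xBD27 & 0xFFFF = 0x42D8.

42D8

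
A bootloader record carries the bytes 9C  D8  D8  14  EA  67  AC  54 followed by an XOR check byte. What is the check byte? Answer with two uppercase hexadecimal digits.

FD

XOR the bytes together:
  start with 0x9C
  0x9C ⊕ 0xD8 = 0x44
  0x44 ⊕ 0xD8 = 0x9C
  0x9C ⊕ 0x14 = 0x88
  0x88 ⊕ 0xEA = 0x62
  0x62 ⊕ 0x67 = 0x05
  0x05 ⊕ 0xAC = 0xA9
  0xA9 ⊕ 0x54 = 0xFD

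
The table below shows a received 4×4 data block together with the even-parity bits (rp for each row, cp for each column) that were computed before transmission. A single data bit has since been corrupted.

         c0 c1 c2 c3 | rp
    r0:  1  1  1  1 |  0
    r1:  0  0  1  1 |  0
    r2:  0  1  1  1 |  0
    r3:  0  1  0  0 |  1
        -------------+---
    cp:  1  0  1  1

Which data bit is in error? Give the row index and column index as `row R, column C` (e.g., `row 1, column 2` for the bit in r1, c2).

Recompute each row's even parity and compare to rp:
  r0: data parity 0, sent rp 0 → ok
  r1: data parity 0, sent rp 0 → ok
  r2: data parity 1, sent rp 0 → mismatch
  r3: data parity 1, sent rp 1 → ok
Recompute each column's even parity and compare to cp:
  c0: data parity 1, sent cp 1 → ok
  c1: data parity 1, sent cp 0 → mismatch
  c2: data parity 1, sent cp 1 → ok
  c3: data parity 1, sent cp 1 → ok
Exactly one row (r2) and one column (c1) fail → the flipped bit is at their intersection.

row 2, column 1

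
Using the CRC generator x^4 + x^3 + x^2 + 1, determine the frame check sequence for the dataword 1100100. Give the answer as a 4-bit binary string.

Append 4 zeros: 11001000000. Divide by 11101 (XOR where the leading bit is 1):
  pos 0: 11001 XOR 11101 = 00100
  pos 2: 10000 XOR 11101 = 01101
  pos 3: 11010 XOR 11101 = 00111
  pos 5: 11100 XOR 11101 = 00001
Remainder (last 4 bits) = 0010. This is the CRC / FCS.

0010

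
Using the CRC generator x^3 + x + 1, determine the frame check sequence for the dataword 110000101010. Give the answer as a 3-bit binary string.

101

Append 3 zeros: 110000101010000. Divide by 1011 (XOR where the leading bit is 1):
  pos 0: 1100 XOR 1011 = 0111
  pos 1: 1110 XOR 1011 = 0101
  pos 2: 1010 XOR 1011 = 0001
  pos 5: 1101 XOR 1011 = 0110
  pos 6: 1100 XOR 1011 = 0111
  pos 7: 1111 XOR 1011 = 0100
  pos 8: 1000 XOR 1011 = 0011
  pos 10: 1100 XOR 1011 = 0111
  pos 11: 1110 XOR 1011 = 0101
Remainder (last 3 bits) = 101. This is the CRC / FCS.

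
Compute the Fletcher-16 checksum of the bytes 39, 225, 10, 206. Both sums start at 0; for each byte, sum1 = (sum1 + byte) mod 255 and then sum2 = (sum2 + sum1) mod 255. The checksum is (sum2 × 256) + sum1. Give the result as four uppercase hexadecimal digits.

25E1

Running sums (mod 255):
  after byte 0 (39): sum1=39, sum2=39
  after byte 1 (225): sum1=9, sum2=48
  after byte 2 (10): sum1=19, sum2=67
  after byte 3 (206): sum1=225, sum2=37
Checksum = sum2·256 + sum1 = 37·256 + 225 = 9697 = 0x25E1.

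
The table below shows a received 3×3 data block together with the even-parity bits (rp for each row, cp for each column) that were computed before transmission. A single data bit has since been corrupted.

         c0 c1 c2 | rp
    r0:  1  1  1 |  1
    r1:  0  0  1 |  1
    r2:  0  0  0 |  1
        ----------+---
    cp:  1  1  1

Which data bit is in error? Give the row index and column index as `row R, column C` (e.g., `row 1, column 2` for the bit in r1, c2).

row 2, column 2

Recompute each row's even parity and compare to rp:
  r0: data parity 1, sent rp 1 → ok
  r1: data parity 1, sent rp 1 → ok
  r2: data parity 0, sent rp 1 → mismatch
Recompute each column's even parity and compare to cp:
  c0: data parity 1, sent cp 1 → ok
  c1: data parity 1, sent cp 1 → ok
  c2: data parity 0, sent cp 1 → mismatch
Exactly one row (r2) and one column (c2) fail → the flipped bit is at their intersection.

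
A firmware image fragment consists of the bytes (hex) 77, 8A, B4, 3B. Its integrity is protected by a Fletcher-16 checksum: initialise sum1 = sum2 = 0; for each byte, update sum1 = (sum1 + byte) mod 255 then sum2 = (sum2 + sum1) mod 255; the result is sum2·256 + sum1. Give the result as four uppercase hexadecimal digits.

Running sums (mod 255):
  after byte 0 (77): sum1=119, sum2=119
  after byte 1 (8A): sum1=2, sum2=121
  after byte 2 (B4): sum1=182, sum2=48
  after byte 3 (3B): sum1=241, sum2=34
Checksum = sum2·256 + sum1 = 34·256 + 241 = 8945 = 0x22F1.

22F1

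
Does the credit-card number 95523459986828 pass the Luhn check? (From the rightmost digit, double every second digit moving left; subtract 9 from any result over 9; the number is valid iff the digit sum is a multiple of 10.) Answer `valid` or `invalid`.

invalid

From the right, keep odd positions and double even positions (subtract 9 from any doubled value over 9):
  doubled (positions 2,4,...): 4 3 9 1 6 1 9 → sum 33
  kept (positions 1,3,...): 8 8 8 9 4 2 5 → sum 44
Total = 77.
77 mod 10 = 7, so the number is invalid.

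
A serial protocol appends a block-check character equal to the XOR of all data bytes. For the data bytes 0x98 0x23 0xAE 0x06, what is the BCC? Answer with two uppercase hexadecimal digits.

13

XOR the bytes together:
  start with 0x98
  0x98 ⊕ 0x23 = 0xBB
  0xBB ⊕ 0xAE = 0x15
  0x15 ⊕ 0x06 = 0x13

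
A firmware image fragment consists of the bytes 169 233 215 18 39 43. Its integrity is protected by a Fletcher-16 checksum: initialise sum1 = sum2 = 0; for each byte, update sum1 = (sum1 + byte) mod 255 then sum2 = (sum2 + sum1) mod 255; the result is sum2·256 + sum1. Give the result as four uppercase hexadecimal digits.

Running sums (mod 255):
  after byte 0 (169): sum1=169, sum2=169
  after byte 1 (233): sum1=147, sum2=61
  after byte 2 (215): sum1=107, sum2=168
  after byte 3 (18): sum1=125, sum2=38
  after byte 4 (39): sum1=164, sum2=202
  after byte 5 (43): sum1=207, sum2=154
Checksum = sum2·256 + sum1 = 154·256 + 207 = 39631 = 0x9ACF.

9ACF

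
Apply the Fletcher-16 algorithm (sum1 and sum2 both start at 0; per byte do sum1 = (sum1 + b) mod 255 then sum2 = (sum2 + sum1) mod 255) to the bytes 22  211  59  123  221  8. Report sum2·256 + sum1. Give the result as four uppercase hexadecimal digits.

Running sums (mod 255):
  after byte 0 (22): sum1=22, sum2=22
  after byte 1 (211): sum1=233, sum2=0
  after byte 2 (59): sum1=37, sum2=37
  after byte 3 (123): sum1=160, sum2=197
  after byte 4 (221): sum1=126, sum2=68
  after byte 5 (8): sum1=134, sum2=202
Checksum = sum2·256 + sum1 = 202·256 + 134 = 51846 = 0xCA86.

CA86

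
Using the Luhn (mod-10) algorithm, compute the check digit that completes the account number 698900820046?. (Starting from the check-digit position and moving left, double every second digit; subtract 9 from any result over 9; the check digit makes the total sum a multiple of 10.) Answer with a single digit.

Partial digits right→left: 6 4 0 0 2 8 0 0 9 8 9 6
Double every second digit counting from the check-digit position (so the 1st, 3rd, 5th, ... of the partial from the right).
  doubled (with −9 where >9): 3 0 4 0 9 9 → sum 25
  kept as-is: 4 0 8 0 8 6 → sum 26
Total = 25 + 26 = 51.
Check digit = (10 − (51 mod 10)) mod 10 = 9.

9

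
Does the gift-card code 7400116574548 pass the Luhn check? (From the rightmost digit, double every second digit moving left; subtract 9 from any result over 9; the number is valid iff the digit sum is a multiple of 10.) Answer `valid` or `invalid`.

invalid

From the right, keep odd positions and double even positions (subtract 9 from any doubled value over 9):
  doubled (positions 2,4,...): 8 8 1 2 0 8 → sum 27
  kept (positions 1,3,...): 8 5 7 6 1 0 7 → sum 34
Total = 61.
61 mod 10 = 1, so the number is invalid.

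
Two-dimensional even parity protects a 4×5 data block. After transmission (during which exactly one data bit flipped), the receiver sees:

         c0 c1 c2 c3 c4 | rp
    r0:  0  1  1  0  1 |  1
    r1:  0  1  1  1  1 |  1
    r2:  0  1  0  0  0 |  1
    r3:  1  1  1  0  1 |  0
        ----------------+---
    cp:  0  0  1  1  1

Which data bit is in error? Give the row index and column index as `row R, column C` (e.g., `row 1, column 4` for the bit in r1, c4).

Recompute each row's even parity and compare to rp:
  r0: data parity 1, sent rp 1 → ok
  r1: data parity 0, sent rp 1 → mismatch
  r2: data parity 1, sent rp 1 → ok
  r3: data parity 0, sent rp 0 → ok
Recompute each column's even parity and compare to cp:
  c0: data parity 1, sent cp 0 → mismatch
  c1: data parity 0, sent cp 0 → ok
  c2: data parity 1, sent cp 1 → ok
  c3: data parity 1, sent cp 1 → ok
  c4: data parity 1, sent cp 1 → ok
Exactly one row (r1) and one column (c0) fail → the flipped bit is at their intersection.

row 1, column 0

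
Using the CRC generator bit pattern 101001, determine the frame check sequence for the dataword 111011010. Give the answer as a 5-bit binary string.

10001

Append 5 zeros: 11101101000000. Divide by 101001 (XOR where the leading bit is 1):
  pos 0: 111011 XOR 101001 = 010010
  pos 1: 100100 XOR 101001 = 001101
  pos 3: 110110 XOR 101001 = 011111
  pos 4: 111110 XOR 101001 = 010111
  pos 5: 101110 XOR 101001 = 000111
  pos 8: 111000 XOR 101001 = 010001
Remainder (last 5 bits) = 10001. This is the CRC / FCS.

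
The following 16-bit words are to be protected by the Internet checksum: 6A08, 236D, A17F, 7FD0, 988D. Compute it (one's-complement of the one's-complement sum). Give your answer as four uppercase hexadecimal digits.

B8AC

One's-complement addition (fold any carry out of bit 15 back into bit 0):
  0x6A08 + 0x236D = 0x08D75
  0x8D75 + 0xA17F = 0x12EF4 → wrap carry → 0x2EF5
  0x2EF5 + 0x7FD0 = 0x0AEC5
  0xAEC5 + 0x988D = 0x14752 → wrap carry → 0x4753
One's-complement sum = 0x4753.
Checksum = ~0x4753 & 0xFFFF = 0xB8AC.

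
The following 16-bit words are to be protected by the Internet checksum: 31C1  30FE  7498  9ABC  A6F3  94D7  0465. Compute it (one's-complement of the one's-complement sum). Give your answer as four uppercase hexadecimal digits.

4DBB

One's-complement addition (fold any carry out of bit 15 back into bit 0):
  0x31C1 + 0x30FE = 0x062BF
  0x62BF + 0x7498 = 0x0D757
  0xD757 + 0x9ABC = 0x17213 → wrap carry → 0x7214
  0x7214 + 0xA6F3 = 0x11907 → wrap carry → 0x1908
  0x1908 + 0x94D7 = 0x0ADDF
  0xADDF + 0x0465 = 0x0B244
One's-complement sum = 0xB244.
Checksum = ~0xB244 & 0xFFFF = 0x4DBB.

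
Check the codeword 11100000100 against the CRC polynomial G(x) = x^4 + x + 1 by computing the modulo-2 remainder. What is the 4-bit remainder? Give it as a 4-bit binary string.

1100

Modulo-2 division of 11100000100 by 10011:
  pos 0: 11100 XOR 10011 = 01111
  pos 1: 11110 XOR 10011 = 01101
  pos 2: 11010 XOR 10011 = 01001
  pos 3: 10010 XOR 10011 = 00001
Remainder = 1100 (nonzero — an error is detected).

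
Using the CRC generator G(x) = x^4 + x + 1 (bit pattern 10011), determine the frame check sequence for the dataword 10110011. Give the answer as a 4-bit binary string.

Append 4 zeros: 101100110000. Divide by 10011 (XOR where the leading bit is 1):
  pos 0: 10110 XOR 10011 = 00101
  pos 2: 10101 XOR 10011 = 00110
  pos 4: 11010 XOR 10011 = 01001
  pos 5: 10010 XOR 10011 = 00001
Remainder (last 4 bits) = 0100. This is the CRC / FCS.

0100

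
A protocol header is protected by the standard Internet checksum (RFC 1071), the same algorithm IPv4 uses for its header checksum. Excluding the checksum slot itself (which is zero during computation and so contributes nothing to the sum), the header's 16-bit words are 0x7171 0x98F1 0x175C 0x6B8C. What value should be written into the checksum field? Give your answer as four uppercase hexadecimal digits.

One's-complement addition (fold any carry out of bit 15 back into bit 0):
  0x7171 + 0x98F1 = 0x10A62 → wrap carry → 0x0A63
  0x0A63 + 0x175C = 0x021BF
  0x21BF + 0x6B8C = 0x08D4B
One's-complement sum = 0x8D4B.
Checksum = ~0x8D4B & 0xFFFF = 0x72B4.

72B4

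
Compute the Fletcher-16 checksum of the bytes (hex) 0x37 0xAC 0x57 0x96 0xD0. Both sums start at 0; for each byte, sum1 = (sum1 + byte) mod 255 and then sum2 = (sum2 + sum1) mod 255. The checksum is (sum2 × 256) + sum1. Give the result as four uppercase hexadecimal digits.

Running sums (mod 255):
  after byte 0 (0x37): sum1=55, sum2=55
  after byte 1 (0xAC): sum1=227, sum2=27
  after byte 2 (0x57): sum1=59, sum2=86
  after byte 3 (0x96): sum1=209, sum2=40
  after byte 4 (0xD0): sum1=162, sum2=202
Checksum = sum2·256 + sum1 = 202·256 + 162 = 51874 = 0xCAA2.

CAA2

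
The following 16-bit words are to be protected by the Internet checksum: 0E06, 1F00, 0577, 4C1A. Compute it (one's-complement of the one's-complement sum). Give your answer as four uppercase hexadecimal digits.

One's-complement addition (fold any carry out of bit 15 back into bit 0):
  0x0E06 + 0x1F00 = 0x02D06
  0x2D06 + 0x0577 = 0x0327D
  0x327D + 0x4C1A = 0x07E97
One's-complement sum = 0x7E97.
Checksum = ~0x7E97 & 0xFFFF = 0x8168.

8168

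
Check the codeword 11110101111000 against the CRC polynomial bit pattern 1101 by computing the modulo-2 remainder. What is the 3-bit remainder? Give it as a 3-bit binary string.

Modulo-2 division of 11110101111000 by 1101:
  pos 0: 1111 XOR 1101 = 0010
  pos 2: 1001 XOR 1101 = 0100
  pos 3: 1000 XOR 1101 = 0101
  pos 4: 1011 XOR 1101 = 0110
  pos 5: 1101 XOR 1101 = 0000
  pos 9: 1100 XOR 1101 = 0001
Remainder = 010 (nonzero — an error is detected).

010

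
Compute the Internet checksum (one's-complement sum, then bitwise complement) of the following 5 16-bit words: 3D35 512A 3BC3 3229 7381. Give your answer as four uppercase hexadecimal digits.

One's-complement addition (fold any carry out of bit 15 back into bit 0):
  0x3D35 + 0x512A = 0x08E5F
  0x8E5F + 0x3BC3 = 0x0CA22
  0xCA22 + 0x3229 = 0x0FC4B
  0xFC4B + 0x7381 = 0x16FCC → wrap carry → 0x6FCD
One's-complement sum = 0x6FCD.
Checksum = ~0x6FCD & 0xFFFF = 0x9032.

9032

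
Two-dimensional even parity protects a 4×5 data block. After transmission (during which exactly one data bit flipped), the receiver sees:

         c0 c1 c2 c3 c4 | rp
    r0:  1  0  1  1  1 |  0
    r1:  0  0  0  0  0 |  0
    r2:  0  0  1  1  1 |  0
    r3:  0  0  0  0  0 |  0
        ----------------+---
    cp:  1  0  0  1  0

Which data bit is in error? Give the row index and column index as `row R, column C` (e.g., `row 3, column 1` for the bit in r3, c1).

Recompute each row's even parity and compare to rp:
  r0: data parity 0, sent rp 0 → ok
  r1: data parity 0, sent rp 0 → ok
  r2: data parity 1, sent rp 0 → mismatch
  r3: data parity 0, sent rp 0 → ok
Recompute each column's even parity and compare to cp:
  c0: data parity 1, sent cp 1 → ok
  c1: data parity 0, sent cp 0 → ok
  c2: data parity 0, sent cp 0 → ok
  c3: data parity 0, sent cp 1 → mismatch
  c4: data parity 0, sent cp 0 → ok
Exactly one row (r2) and one column (c3) fail → the flipped bit is at their intersection.

row 2, column 3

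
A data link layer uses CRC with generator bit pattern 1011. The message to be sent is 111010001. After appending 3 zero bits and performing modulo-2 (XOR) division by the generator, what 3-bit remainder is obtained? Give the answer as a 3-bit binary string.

011

Append 3 zeros: 111010001000. Divide by 1011 (XOR where the leading bit is 1):
  pos 0: 1110 XOR 1011 = 0101
  pos 1: 1011 XOR 1011 = 0000
  pos 8: 1000 XOR 1011 = 0011
Remainder (last 3 bits) = 011. This is the CRC / FCS.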